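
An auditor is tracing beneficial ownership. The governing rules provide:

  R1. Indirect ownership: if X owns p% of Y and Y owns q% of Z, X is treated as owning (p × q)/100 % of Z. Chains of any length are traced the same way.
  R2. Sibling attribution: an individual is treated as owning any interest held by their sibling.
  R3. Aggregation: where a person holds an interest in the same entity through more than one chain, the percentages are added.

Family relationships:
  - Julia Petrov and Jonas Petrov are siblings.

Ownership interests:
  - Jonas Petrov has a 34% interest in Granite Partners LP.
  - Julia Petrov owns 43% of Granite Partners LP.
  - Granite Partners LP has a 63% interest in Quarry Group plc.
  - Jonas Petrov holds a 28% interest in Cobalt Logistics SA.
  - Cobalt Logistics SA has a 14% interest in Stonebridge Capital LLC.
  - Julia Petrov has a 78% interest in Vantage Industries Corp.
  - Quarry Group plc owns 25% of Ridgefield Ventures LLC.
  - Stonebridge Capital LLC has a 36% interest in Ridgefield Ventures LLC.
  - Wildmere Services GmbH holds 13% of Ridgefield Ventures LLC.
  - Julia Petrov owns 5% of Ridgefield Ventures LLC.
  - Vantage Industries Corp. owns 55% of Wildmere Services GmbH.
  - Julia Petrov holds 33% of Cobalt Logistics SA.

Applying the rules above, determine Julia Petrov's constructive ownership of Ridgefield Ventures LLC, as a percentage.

By sibling attribution (R2), Julia Petrov is treated as also owning Jonas Petrov's interest in Granite Partners LP, giving 43% + 34% = 77%.
By sibling attribution (R2), Julia Petrov is treated as also owning Jonas Petrov's interest in Cobalt Logistics SA, giving 33% + 28% = 61%.
Chain via Vantage Industries Corp. → Wildmere Services GmbH (R1): 78% × 55% × 13% = 5.577% of Ridgefield Ventures LLC.
Chain via Granite Partners LP → Quarry Group plc (R1): 77% × 63% × 25% = 12.1275% of Ridgefield Ventures LLC.
Chain via Cobalt Logistics SA → Stonebridge Capital LLC (R1): 61% × 14% × 36% = 3.0744% of Ridgefield Ventures LLC.
Direct interest in Ridgefield Ventures LLC: 5%.
Aggregating (R3): 5.577% + 12.1275% + 3.0744% + 5% = 25.7789%.

25.7789%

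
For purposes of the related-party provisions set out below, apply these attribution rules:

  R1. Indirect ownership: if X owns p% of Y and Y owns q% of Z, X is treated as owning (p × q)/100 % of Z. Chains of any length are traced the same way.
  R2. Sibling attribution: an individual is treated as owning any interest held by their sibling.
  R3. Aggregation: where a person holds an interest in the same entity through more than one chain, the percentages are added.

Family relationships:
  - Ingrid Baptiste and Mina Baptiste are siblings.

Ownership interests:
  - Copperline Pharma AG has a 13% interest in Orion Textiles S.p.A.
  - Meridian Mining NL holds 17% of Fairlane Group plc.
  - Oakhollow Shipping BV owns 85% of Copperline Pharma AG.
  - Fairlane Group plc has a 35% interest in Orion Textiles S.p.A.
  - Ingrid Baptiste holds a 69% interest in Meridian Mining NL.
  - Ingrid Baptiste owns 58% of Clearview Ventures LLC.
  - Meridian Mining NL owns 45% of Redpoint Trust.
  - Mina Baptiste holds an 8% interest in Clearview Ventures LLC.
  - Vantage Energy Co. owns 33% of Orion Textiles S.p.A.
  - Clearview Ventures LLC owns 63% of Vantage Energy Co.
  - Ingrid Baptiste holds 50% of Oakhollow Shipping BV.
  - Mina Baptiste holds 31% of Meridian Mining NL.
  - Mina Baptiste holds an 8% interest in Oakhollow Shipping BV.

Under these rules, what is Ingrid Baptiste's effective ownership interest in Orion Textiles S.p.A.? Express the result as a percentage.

26.0804%

By sibling attribution (R2), Ingrid Baptiste is treated as also owning Mina Baptiste's interest in Oakhollow Shipping BV, giving 50% + 8% = 58%.
By sibling attribution (R2), Ingrid Baptiste is treated as also owning Mina Baptiste's interest in Clearview Ventures LLC, giving 58% + 8% = 66%.
By sibling attribution (R2), Ingrid Baptiste is treated as also owning Mina Baptiste's interest in Meridian Mining NL, giving 69% + 31% = 100%.
Chain via Oakhollow Shipping BV → Copperline Pharma AG (R1): 58% × 85% × 13% = 6.409% of Orion Textiles S.p.A.
Chain via Clearview Ventures LLC → Vantage Energy Co. (R1): 66% × 63% × 33% = 13.7214% of Orion Textiles S.p.A.
Chain via Meridian Mining NL → Fairlane Group plc (R1): 100% × 17% × 35% = 5.95% of Orion Textiles S.p.A.
Aggregating (R3): 6.409% + 13.7214% + 5.95% = 26.0804%.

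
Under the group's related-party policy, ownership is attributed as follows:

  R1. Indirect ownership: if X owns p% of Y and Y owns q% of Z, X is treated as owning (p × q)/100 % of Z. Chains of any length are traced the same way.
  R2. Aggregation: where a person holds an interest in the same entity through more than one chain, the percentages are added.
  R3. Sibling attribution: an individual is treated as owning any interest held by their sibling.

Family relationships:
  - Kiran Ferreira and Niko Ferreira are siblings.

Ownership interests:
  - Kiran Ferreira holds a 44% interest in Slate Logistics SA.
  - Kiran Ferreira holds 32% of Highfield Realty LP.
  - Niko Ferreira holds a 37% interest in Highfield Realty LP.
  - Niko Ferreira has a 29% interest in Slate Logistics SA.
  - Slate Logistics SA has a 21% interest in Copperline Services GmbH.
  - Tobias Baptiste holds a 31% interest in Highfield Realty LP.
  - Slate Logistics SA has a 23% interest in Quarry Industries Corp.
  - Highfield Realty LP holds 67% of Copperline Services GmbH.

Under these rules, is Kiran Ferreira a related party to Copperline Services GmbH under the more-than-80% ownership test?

By sibling attribution (R3), Kiran Ferreira is treated as also owning Niko Ferreira's interest in Highfield Realty LP, giving 32% + 37% = 69%.
By sibling attribution (R3), Kiran Ferreira is treated as also owning Niko Ferreira's interest in Slate Logistics SA, giving 44% + 29% = 73%.
Chain via Highfield Realty LP (R1): 69% × 67% = 46.23% of Copperline Services GmbH.
Chain via Slate Logistics SA (R1): 73% × 21% = 15.33% of Copperline Services GmbH.
Aggregating (R2): 46.23% + 15.33% = 61.56%.
61.56% does not exceed the 80% threshold, so Kiran is not a related party to Copperline Services GmbH.

No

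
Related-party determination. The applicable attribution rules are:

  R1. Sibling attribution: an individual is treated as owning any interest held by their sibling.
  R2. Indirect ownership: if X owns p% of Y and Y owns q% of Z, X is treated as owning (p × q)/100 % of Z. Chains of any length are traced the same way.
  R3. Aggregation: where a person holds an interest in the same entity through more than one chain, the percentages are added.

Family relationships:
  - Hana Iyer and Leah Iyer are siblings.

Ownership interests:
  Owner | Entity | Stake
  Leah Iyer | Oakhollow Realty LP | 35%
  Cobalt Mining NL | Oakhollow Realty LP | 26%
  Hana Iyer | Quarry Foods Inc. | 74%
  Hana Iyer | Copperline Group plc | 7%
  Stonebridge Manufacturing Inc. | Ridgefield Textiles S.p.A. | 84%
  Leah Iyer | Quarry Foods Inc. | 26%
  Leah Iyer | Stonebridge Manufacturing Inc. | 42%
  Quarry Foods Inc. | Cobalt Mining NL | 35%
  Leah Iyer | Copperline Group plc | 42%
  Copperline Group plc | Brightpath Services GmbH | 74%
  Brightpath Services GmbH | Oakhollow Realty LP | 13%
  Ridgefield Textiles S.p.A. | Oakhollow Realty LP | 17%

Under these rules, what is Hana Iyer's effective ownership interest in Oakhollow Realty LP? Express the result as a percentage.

By sibling attribution (R1), Hana Iyer is treated as also owning Leah Iyer's interest in Quarry Foods Inc, giving 74% + 26% = 100%.
By sibling attribution (R1), Hana Iyer is treated as also owning Leah Iyer's interest in Copperline Group plc, giving 7% + 42% = 49%.
By sibling attribution (R1), Hana Iyer is treated as owning Leah Iyer's 42% interest in Stonebridge Manufacturing Inc.
By sibling attribution (R1), Hana Iyer is treated as owning Leah Iyer's 35% interest in Oakhollow Realty LP.
Chain via Quarry Foods Inc. → Cobalt Mining NL (R2): 100% × 35% × 26% = 9.1% of Oakhollow Realty LP.
Chain via Copperline Group plc → Brightpath Services GmbH (R2): 49% × 74% × 13% = 4.7138% of Oakhollow Realty LP.
Chain via Stonebridge Manufacturing Inc. → Ridgefield Textiles S.p.A. (R2): 42% × 84% × 17% = 5.9976% of Oakhollow Realty LP.
Direct interest in Oakhollow Realty LP: 35%.
Aggregating (R3): 9.1% + 4.7138% + 5.9976% + 35% = 54.8114%.

54.8114%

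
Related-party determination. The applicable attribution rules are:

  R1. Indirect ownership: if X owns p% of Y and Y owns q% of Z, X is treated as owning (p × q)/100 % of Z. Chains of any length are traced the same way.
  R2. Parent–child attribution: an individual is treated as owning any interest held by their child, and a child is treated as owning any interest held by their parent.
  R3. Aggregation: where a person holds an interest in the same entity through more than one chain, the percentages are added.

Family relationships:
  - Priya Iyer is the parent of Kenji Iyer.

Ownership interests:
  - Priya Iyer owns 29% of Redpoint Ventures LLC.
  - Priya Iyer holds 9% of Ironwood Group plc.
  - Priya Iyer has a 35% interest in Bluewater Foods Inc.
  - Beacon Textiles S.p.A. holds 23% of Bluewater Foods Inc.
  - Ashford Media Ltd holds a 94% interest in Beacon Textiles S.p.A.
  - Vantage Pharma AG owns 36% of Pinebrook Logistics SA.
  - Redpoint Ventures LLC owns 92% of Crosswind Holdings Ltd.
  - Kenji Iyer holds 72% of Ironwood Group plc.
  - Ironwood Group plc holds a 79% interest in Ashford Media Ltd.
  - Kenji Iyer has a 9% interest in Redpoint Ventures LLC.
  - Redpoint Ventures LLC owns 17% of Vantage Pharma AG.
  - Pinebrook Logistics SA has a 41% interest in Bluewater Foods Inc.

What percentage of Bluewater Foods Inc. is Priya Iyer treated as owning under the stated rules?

49.788134%

By parent–child attribution (R2), Priya Iyer is treated as also owning Kenji Iyer's interest in Redpoint Ventures LLC, giving 29% + 9% = 38%.
By parent–child attribution (R2), Priya Iyer is treated as also owning Kenji Iyer's interest in Ironwood Group plc, giving 9% + 72% = 81%.
Chain via Redpoint Ventures LLC → Vantage Pharma AG → Pinebrook Logistics SA (R1): 38% × 17% × 36% × 41% = 0.953496% of Bluewater Foods Inc.
Chain via Ironwood Group plc → Ashford Media Ltd → Beacon Textiles S.p.A. (R1): 81% × 79% × 94% × 23% = 13.834638% of Bluewater Foods Inc.
Direct interest in Bluewater Foods Inc: 35%.
Aggregating (R3): 0.953496% + 13.834638% + 35% = 49.788134%.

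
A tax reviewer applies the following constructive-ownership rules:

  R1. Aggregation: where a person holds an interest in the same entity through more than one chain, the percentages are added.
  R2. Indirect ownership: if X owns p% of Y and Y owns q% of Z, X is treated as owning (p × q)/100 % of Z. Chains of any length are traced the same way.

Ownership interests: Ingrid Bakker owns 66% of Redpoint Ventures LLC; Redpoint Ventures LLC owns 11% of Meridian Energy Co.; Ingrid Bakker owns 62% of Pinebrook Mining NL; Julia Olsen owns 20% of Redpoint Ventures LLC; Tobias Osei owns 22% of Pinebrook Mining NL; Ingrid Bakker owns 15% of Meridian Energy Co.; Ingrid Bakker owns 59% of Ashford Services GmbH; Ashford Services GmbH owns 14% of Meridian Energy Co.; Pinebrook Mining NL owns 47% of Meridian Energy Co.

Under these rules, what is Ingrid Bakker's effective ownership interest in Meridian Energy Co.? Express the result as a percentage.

Chain via Ashford Services GmbH (R2): 59% × 14% = 8.26% of Meridian Energy Co.
Chain via Redpoint Ventures LLC (R2): 66% × 11% = 7.26% of Meridian Energy Co.
Chain via Pinebrook Mining NL (R2): 62% × 47% = 29.14% of Meridian Energy Co.
Direct interest in Meridian Energy Co: 15%.
Aggregating (R1): 8.26% + 7.26% + 29.14% + 15% = 59.66%.

59.66%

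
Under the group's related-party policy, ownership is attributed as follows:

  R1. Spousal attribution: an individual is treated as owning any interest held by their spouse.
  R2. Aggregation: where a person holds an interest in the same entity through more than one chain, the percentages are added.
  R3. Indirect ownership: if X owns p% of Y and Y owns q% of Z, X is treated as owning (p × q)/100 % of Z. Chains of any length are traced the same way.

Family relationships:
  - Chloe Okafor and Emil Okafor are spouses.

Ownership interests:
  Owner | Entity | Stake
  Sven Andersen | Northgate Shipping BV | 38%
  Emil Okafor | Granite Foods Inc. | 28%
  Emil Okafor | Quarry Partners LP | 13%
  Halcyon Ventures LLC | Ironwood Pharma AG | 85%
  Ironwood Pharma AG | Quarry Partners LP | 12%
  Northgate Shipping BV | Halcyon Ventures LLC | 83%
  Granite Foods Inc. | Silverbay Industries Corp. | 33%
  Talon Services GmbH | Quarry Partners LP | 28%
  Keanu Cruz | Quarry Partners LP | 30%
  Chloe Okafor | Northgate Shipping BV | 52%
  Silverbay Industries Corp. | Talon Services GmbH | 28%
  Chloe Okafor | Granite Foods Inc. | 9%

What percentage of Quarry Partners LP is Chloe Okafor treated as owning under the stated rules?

By spousal attribution (R1), Chloe Okafor is treated as also owning Emil Okafor's interest in Granite Foods Inc, giving 9% + 28% = 37%.
By spousal attribution (R1), Chloe Okafor is treated as owning Emil Okafor's 13% interest in Quarry Partners LP.
Chain via Northgate Shipping BV → Halcyon Ventures LLC → Ironwood Pharma AG (R3): 52% × 83% × 85% × 12% = 4.40232% of Quarry Partners LP.
Chain via Granite Foods Inc. → Silverbay Industries Corp. → Talon Services GmbH (R3): 37% × 33% × 28% × 28% = 0.957264% of Quarry Partners LP.
Direct interest in Quarry Partners LP: 13%.
Aggregating (R2): 4.40232% + 0.957264% + 13% = 18.359584%.

18.359584%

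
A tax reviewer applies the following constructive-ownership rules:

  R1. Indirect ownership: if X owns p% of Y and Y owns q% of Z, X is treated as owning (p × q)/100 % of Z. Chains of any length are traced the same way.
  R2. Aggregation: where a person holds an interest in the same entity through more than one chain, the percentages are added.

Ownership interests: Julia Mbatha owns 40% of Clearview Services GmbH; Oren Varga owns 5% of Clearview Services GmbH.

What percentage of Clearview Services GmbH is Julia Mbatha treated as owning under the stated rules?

Direct interest in Clearview Services GmbH: 40%.

40%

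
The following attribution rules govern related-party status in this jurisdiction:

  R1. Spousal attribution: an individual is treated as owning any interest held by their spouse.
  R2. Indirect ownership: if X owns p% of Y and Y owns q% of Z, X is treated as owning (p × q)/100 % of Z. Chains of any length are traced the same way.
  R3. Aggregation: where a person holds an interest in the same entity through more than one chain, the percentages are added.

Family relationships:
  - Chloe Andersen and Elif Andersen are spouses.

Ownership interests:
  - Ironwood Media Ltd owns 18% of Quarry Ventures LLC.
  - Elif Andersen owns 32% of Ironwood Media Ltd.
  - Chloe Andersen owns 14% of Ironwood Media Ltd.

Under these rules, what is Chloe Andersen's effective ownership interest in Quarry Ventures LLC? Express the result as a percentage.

By spousal attribution (R1), Chloe Andersen is treated as also owning Elif Andersen's interest in Ironwood Media Ltd, giving 14% + 32% = 46%.
Chain via Ironwood Media Ltd (R2): 46% × 18% = 8.28% of Quarry Ventures LLC.

8.28%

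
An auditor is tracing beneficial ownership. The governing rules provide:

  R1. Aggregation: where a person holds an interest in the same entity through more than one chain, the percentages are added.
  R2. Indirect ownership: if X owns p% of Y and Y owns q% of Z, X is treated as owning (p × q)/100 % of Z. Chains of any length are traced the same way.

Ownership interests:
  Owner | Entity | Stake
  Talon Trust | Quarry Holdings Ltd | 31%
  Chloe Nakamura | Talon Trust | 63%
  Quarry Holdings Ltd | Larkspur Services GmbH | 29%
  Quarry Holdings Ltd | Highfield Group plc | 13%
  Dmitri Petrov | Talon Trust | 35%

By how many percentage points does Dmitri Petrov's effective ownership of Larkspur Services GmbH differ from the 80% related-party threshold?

Chain via Talon Trust → Quarry Holdings Ltd (R2): 35% × 31% × 29% = 3.1465% of Larkspur Services GmbH.
3.1465% falls short of the 80% threshold by 76.8535 percentage points.

76.8535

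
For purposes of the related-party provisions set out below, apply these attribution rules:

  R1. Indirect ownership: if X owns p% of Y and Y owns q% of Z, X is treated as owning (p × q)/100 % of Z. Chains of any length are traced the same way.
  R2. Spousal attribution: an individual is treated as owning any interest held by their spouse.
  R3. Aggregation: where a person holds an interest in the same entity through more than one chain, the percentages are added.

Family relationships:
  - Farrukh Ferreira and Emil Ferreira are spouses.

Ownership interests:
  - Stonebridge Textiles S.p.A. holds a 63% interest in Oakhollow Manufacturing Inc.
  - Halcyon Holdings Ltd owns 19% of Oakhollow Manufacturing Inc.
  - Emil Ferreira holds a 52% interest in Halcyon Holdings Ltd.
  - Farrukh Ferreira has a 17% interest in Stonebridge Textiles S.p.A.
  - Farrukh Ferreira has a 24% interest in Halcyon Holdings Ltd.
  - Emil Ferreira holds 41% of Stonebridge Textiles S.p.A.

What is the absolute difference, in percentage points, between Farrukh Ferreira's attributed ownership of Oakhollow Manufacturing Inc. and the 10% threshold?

40.98

By spousal attribution (R2), Farrukh Ferreira is treated as also owning Emil Ferreira's interest in Stonebridge Textiles S.p.A, giving 17% + 41% = 58%.
By spousal attribution (R2), Farrukh Ferreira is treated as also owning Emil Ferreira's interest in Halcyon Holdings Ltd, giving 24% + 52% = 76%.
Chain via Stonebridge Textiles S.p.A. (R1): 58% × 63% = 36.54% of Oakhollow Manufacturing Inc.
Chain via Halcyon Holdings Ltd (R1): 76% × 19% = 14.44% of Oakhollow Manufacturing Inc.
Aggregating (R3): 36.54% + 14.44% = 50.98%.
50.98% exceeds the 10% threshold by 40.98 percentage points.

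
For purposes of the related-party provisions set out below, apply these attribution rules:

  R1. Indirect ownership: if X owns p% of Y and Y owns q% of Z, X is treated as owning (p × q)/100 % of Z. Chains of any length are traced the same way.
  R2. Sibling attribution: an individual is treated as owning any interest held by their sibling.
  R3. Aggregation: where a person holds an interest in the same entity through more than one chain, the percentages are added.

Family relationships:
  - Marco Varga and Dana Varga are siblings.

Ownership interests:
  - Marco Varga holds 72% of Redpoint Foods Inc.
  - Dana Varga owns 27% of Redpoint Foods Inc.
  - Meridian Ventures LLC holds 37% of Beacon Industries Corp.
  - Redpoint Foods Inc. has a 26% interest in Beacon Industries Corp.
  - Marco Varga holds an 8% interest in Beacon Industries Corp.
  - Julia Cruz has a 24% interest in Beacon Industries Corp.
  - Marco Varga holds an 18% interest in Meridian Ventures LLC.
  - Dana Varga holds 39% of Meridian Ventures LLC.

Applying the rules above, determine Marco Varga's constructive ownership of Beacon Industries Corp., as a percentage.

54.83%

By sibling attribution (R2), Marco Varga is treated as also owning Dana Varga's interest in Meridian Ventures LLC, giving 18% + 39% = 57%.
By sibling attribution (R2), Marco Varga is treated as also owning Dana Varga's interest in Redpoint Foods Inc, giving 72% + 27% = 99%.
Chain via Meridian Ventures LLC (R1): 57% × 37% = 21.09% of Beacon Industries Corp.
Chain via Redpoint Foods Inc. (R1): 99% × 26% = 25.74% of Beacon Industries Corp.
Direct interest in Beacon Industries Corp: 8%.
Aggregating (R3): 21.09% + 25.74% + 8% = 54.83%.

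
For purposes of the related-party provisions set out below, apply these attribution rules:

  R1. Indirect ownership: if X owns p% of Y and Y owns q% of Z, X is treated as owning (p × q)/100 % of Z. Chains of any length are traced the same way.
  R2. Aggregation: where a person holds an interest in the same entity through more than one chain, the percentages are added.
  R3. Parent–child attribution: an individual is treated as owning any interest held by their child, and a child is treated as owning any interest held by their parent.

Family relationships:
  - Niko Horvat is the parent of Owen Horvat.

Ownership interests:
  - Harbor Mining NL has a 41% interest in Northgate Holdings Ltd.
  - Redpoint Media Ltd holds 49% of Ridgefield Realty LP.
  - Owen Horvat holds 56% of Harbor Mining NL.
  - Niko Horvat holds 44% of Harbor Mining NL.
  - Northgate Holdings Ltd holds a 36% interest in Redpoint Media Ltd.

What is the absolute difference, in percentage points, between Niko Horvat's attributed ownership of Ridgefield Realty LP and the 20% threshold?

By parent–child attribution (R3), Niko Horvat is treated as also owning Owen Horvat's interest in Harbor Mining NL, giving 44% + 56% = 100%.
Chain via Harbor Mining NL → Northgate Holdings Ltd → Redpoint Media Ltd (R1): 100% × 41% × 36% × 49% = 7.2324% of Ridgefield Realty LP.
7.2324% falls short of the 20% threshold by 12.7676 percentage points.

12.7676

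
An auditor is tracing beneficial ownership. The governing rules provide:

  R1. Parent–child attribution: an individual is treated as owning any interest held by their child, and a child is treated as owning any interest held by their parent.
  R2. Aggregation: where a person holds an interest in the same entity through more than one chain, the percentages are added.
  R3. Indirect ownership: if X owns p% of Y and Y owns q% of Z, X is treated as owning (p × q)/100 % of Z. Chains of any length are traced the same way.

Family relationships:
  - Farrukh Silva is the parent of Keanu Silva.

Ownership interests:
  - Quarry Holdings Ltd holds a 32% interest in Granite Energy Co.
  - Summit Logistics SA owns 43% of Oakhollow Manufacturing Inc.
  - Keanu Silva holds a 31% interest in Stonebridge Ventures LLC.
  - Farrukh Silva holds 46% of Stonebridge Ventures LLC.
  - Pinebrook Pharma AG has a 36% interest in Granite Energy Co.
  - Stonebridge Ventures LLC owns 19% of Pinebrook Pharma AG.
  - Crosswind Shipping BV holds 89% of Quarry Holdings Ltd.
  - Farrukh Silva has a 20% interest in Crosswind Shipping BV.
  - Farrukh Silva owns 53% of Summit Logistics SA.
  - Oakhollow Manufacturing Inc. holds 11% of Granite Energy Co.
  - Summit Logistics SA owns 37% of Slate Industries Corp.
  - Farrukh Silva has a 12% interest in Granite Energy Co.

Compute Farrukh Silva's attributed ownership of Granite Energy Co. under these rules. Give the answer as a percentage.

25.4697%

By parent–child attribution (R1), Farrukh Silva is treated as also owning Keanu Silva's interest in Stonebridge Ventures LLC, giving 46% + 31% = 77%.
Chain via Summit Logistics SA → Oakhollow Manufacturing Inc. (R3): 53% × 43% × 11% = 2.5069% of Granite Energy Co.
Chain via Stonebridge Ventures LLC → Pinebrook Pharma AG (R3): 77% × 19% × 36% = 5.2668% of Granite Energy Co.
Chain via Crosswind Shipping BV → Quarry Holdings Ltd (R3): 20% × 89% × 32% = 5.696% of Granite Energy Co.
Direct interest in Granite Energy Co: 12%.
Aggregating (R2): 2.5069% + 5.2668% + 5.696% + 12% = 25.4697%.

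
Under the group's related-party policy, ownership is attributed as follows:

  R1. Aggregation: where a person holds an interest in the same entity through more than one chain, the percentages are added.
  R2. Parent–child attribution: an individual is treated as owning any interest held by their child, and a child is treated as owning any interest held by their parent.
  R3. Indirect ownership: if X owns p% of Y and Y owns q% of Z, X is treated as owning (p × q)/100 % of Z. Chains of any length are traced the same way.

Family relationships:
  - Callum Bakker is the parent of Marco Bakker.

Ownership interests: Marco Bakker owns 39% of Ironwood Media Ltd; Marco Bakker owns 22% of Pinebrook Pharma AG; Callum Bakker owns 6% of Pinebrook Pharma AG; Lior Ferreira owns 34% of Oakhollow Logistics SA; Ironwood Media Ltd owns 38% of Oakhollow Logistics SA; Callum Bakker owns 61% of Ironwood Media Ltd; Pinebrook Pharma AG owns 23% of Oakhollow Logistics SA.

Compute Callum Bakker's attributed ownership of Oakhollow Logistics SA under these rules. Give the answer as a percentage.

By parent–child attribution (R2), Callum Bakker is treated as also owning Marco Bakker's interest in Ironwood Media Ltd, giving 61% + 39% = 100%.
By parent–child attribution (R2), Callum Bakker is treated as also owning Marco Bakker's interest in Pinebrook Pharma AG, giving 6% + 22% = 28%.
Chain via Ironwood Media Ltd (R3): 100% × 38% = 38% of Oakhollow Logistics SA.
Chain via Pinebrook Pharma AG (R3): 28% × 23% = 6.44% of Oakhollow Logistics SA.
Aggregating (R1): 38% + 6.44% = 44.44%.

44.44%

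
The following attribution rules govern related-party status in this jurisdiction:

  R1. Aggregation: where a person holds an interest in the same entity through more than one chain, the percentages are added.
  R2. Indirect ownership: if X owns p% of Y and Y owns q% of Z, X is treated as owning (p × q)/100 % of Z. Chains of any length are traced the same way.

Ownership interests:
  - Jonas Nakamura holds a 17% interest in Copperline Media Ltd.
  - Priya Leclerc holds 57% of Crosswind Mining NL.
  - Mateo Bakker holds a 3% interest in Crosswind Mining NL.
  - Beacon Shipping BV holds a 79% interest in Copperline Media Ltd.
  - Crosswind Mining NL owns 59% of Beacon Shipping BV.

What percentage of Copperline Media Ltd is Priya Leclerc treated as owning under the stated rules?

Chain via Crosswind Mining NL → Beacon Shipping BV (R2): 57% × 59% × 79% = 26.5677% of Copperline Media Ltd.

26.5677%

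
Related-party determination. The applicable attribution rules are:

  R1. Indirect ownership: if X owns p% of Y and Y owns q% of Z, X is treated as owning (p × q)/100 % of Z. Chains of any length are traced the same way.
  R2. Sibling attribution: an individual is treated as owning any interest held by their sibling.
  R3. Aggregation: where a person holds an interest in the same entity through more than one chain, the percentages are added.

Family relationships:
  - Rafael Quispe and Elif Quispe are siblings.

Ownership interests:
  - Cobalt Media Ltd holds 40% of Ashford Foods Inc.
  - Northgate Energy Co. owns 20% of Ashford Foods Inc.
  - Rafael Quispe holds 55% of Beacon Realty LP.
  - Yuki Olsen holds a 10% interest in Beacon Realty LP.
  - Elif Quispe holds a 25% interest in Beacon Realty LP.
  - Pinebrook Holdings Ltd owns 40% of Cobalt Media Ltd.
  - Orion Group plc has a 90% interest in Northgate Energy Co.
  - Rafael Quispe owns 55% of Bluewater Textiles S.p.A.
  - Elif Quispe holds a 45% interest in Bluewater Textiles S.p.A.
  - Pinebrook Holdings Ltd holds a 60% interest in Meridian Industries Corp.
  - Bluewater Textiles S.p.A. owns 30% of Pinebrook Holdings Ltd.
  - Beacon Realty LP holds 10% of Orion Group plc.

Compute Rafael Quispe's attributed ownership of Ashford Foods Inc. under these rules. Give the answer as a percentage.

6.24%

By sibling attribution (R2), Rafael Quispe is treated as also owning Elif Quispe's interest in Beacon Realty LP, giving 55% + 25% = 80%.
By sibling attribution (R2), Rafael Quispe is treated as also owning Elif Quispe's interest in Bluewater Textiles S.p.A, giving 55% + 45% = 100%.
Chain via Beacon Realty LP → Orion Group plc → Northgate Energy Co. (R1): 80% × 10% × 90% × 20% = 1.44% of Ashford Foods Inc.
Chain via Bluewater Textiles S.p.A. → Pinebrook Holdings Ltd → Cobalt Media Ltd (R1): 100% × 30% × 40% × 40% = 4.8% of Ashford Foods Inc.
Aggregating (R3): 1.44% + 4.8% = 6.24%.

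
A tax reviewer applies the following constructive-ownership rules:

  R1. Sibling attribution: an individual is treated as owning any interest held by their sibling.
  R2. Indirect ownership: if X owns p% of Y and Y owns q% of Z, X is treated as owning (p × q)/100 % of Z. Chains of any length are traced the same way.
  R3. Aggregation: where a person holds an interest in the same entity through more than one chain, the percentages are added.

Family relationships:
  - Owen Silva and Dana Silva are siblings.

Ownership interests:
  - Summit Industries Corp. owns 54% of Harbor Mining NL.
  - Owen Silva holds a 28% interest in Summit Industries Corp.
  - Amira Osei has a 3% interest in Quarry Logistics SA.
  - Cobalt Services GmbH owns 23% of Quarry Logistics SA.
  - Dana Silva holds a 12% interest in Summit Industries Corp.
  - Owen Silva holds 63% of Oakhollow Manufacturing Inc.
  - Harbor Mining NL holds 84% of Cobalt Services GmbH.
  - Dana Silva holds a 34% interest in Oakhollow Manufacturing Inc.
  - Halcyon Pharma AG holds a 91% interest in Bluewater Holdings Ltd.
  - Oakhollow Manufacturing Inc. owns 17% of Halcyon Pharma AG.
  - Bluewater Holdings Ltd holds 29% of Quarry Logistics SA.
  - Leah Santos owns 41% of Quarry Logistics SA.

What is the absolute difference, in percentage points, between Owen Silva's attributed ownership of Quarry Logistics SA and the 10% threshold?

By sibling attribution (R1), Owen Silva is treated as also owning Dana Silva's interest in Summit Industries Corp, giving 28% + 12% = 40%.
By sibling attribution (R1), Owen Silva is treated as also owning Dana Silva's interest in Oakhollow Manufacturing Inc, giving 63% + 34% = 97%.
Chain via Summit Industries Corp. → Harbor Mining NL → Cobalt Services GmbH (R2): 40% × 54% × 84% × 23% = 4.17312% of Quarry Logistics SA.
Chain via Oakhollow Manufacturing Inc. → Halcyon Pharma AG → Bluewater Holdings Ltd (R2): 97% × 17% × 91% × 29% = 4.351711% of Quarry Logistics SA.
Aggregating (R3): 4.17312% + 4.351711% = 8.524831%.
8.524831% falls short of the 10% threshold by 1.475169 percentage points.

1.475169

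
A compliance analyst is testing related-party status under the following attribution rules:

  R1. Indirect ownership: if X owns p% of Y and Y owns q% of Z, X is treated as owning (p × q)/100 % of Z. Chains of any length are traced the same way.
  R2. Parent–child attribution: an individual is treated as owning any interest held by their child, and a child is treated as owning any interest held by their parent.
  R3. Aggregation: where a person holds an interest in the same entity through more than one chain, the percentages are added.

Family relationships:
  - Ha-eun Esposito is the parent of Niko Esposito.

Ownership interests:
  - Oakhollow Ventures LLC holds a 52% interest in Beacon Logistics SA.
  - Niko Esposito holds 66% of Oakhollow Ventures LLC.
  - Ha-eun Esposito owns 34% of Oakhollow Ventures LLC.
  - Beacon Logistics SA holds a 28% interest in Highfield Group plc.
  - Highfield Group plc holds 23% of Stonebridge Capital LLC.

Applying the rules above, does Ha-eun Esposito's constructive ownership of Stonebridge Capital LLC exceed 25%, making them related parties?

No

By parent–child attribution (R2), Ha-eun Esposito is treated as also owning Niko Esposito's interest in Oakhollow Ventures LLC, giving 34% + 66% = 100%.
Chain via Oakhollow Ventures LLC → Beacon Logistics SA → Highfield Group plc (R1): 100% × 52% × 28% × 23% = 3.3488% of Stonebridge Capital LLC.
3.3488% does not exceed the 25% threshold, so Ha-eun is not a related party to Stonebridge Capital LLC.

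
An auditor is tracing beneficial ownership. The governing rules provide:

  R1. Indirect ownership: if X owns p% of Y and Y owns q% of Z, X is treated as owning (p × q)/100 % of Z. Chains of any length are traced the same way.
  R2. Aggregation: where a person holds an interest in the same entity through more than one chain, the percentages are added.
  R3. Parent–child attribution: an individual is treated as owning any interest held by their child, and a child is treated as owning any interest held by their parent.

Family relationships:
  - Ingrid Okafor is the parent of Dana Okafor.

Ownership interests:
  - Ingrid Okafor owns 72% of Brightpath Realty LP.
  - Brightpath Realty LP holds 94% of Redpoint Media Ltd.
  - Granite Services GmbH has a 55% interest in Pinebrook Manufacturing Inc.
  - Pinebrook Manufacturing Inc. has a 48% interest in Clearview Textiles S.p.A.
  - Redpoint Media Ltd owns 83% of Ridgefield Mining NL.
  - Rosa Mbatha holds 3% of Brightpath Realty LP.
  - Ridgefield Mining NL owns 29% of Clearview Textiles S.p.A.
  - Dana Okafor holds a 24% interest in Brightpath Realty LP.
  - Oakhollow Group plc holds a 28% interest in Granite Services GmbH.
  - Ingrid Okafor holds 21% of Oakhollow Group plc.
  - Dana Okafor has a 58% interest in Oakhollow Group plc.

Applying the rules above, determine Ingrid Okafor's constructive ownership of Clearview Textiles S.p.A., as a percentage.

By parent–child attribution (R3), Ingrid Okafor is treated as also owning Dana Okafor's interest in Oakhollow Group plc, giving 21% + 58% = 79%.
By parent–child attribution (R3), Ingrid Okafor is treated as also owning Dana Okafor's interest in Brightpath Realty LP, giving 72% + 24% = 96%.
Chain via Oakhollow Group plc → Granite Services GmbH → Pinebrook Manufacturing Inc. (R1): 79% × 28% × 55% × 48% = 5.83968% of Clearview Textiles S.p.A.
Chain via Brightpath Realty LP → Redpoint Media Ltd → Ridgefield Mining NL (R1): 96% × 94% × 83% × 29% = 21.720768% of Clearview Textiles S.p.A.
Aggregating (R2): 5.83968% + 21.720768% = 27.560448%.

27.560448%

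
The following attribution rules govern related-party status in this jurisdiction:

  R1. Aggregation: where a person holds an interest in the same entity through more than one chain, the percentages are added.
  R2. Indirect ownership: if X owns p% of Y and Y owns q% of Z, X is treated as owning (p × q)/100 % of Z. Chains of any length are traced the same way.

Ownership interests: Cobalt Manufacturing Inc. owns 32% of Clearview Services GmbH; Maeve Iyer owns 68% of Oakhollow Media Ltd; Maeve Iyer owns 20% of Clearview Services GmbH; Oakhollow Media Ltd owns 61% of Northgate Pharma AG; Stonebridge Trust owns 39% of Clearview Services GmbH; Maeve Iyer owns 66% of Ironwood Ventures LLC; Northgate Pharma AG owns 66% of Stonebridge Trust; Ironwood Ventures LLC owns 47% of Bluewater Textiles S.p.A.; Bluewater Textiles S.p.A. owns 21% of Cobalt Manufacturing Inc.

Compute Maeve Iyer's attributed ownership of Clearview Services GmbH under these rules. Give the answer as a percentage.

32.761496%

Chain via Oakhollow Media Ltd → Northgate Pharma AG → Stonebridge Trust (R2): 68% × 61% × 66% × 39% = 10.676952% of Clearview Services GmbH.
Chain via Ironwood Ventures LLC → Bluewater Textiles S.p.A. → Cobalt Manufacturing Inc. (R2): 66% × 47% × 21% × 32% = 2.084544% of Clearview Services GmbH.
Direct interest in Clearview Services GmbH: 20%.
Aggregating (R1): 10.676952% + 2.084544% + 20% = 32.761496%.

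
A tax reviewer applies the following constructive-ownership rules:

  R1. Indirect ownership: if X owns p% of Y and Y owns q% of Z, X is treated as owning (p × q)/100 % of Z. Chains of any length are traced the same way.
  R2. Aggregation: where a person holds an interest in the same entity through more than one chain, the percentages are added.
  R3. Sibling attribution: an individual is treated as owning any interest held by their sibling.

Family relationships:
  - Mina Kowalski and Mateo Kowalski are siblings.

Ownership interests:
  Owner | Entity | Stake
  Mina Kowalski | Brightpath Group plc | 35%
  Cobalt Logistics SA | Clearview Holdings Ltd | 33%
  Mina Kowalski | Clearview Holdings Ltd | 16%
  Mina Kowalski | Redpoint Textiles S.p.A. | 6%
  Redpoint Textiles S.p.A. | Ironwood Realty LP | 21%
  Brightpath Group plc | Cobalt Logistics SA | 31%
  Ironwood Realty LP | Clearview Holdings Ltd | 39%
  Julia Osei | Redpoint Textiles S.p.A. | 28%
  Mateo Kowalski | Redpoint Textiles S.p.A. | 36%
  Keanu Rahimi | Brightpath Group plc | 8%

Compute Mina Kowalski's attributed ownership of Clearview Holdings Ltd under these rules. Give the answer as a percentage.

23.0203%

By sibling attribution (R3), Mina Kowalski is treated as also owning Mateo Kowalski's interest in Redpoint Textiles S.p.A, giving 6% + 36% = 42%.
Chain via Brightpath Group plc → Cobalt Logistics SA (R1): 35% × 31% × 33% = 3.5805% of Clearview Holdings Ltd.
Chain via Redpoint Textiles S.p.A. → Ironwood Realty LP (R1): 42% × 21% × 39% = 3.4398% of Clearview Holdings Ltd.
Direct interest in Clearview Holdings Ltd: 16%.
Aggregating (R2): 3.5805% + 3.4398% + 16% = 23.0203%.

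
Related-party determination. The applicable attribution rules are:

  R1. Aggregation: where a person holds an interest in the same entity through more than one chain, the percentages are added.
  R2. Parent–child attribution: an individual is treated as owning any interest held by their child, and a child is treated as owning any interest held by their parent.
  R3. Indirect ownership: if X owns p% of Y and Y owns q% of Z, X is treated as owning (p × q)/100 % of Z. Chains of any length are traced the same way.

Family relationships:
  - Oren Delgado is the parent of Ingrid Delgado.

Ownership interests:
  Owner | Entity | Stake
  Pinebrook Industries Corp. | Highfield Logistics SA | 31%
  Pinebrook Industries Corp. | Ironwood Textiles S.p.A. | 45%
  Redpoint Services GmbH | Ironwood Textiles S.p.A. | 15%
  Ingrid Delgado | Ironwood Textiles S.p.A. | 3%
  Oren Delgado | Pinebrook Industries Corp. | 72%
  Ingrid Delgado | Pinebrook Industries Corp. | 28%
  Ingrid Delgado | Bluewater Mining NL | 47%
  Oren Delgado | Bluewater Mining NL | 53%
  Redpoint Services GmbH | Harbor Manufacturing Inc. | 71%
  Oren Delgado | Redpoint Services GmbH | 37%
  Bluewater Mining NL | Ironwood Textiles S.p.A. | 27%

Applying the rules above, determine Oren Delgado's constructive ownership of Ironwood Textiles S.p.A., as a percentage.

80.55%

By parent–child attribution (R2), Oren Delgado is treated as also owning Ingrid Delgado's interest in Pinebrook Industries Corp, giving 72% + 28% = 100%.
By parent–child attribution (R2), Oren Delgado is treated as also owning Ingrid Delgado's interest in Bluewater Mining NL, giving 53% + 47% = 100%.
By parent–child attribution (R2), Oren Delgado is treated as owning Ingrid Delgado's 3% interest in Ironwood Textiles S.p.A.
Chain via Pinebrook Industries Corp. (R3): 100% × 45% = 45% of Ironwood Textiles S.p.A.
Chain via Redpoint Services GmbH (R3): 37% × 15% = 5.55% of Ironwood Textiles S.p.A.
Chain via Bluewater Mining NL (R3): 100% × 27% = 27% of Ironwood Textiles S.p.A.
Direct interest in Ironwood Textiles S.p.A: 3%.
Aggregating (R1): 45% + 5.55% + 27% + 3% = 80.55%.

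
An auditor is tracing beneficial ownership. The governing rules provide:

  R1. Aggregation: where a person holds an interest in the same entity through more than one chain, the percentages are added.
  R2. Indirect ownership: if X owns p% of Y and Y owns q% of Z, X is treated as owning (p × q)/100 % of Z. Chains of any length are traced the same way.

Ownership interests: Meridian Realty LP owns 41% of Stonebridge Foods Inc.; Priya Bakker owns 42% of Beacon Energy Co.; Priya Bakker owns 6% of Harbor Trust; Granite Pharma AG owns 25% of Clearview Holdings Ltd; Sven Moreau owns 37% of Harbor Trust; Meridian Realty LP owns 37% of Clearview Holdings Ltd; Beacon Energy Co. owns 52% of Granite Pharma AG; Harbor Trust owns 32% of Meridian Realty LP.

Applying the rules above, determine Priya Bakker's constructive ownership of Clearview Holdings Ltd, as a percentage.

6.1704%

Chain via Harbor Trust → Meridian Realty LP (R2): 6% × 32% × 37% = 0.7104% of Clearview Holdings Ltd.
Chain via Beacon Energy Co. → Granite Pharma AG (R2): 42% × 52% × 25% = 5.46% of Clearview Holdings Ltd.
Aggregating (R1): 0.7104% + 5.46% = 6.1704%.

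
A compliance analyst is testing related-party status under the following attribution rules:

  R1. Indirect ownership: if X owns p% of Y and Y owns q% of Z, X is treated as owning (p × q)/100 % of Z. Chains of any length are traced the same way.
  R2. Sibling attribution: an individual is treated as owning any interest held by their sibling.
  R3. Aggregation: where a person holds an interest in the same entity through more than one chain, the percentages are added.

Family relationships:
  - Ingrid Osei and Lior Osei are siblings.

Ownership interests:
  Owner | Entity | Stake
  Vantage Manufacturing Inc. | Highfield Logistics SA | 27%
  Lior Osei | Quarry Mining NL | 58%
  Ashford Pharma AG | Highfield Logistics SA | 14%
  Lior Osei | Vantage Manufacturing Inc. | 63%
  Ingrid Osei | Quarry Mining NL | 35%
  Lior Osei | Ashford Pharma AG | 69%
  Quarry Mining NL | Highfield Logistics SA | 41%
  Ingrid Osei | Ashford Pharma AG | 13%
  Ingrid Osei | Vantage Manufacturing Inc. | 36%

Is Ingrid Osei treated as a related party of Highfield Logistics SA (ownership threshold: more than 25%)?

Yes

By sibling attribution (R2), Ingrid Osei is treated as also owning Lior Osei's interest in Vantage Manufacturing Inc, giving 36% + 63% = 99%.
By sibling attribution (R2), Ingrid Osei is treated as also owning Lior Osei's interest in Quarry Mining NL, giving 35% + 58% = 93%.
By sibling attribution (R2), Ingrid Osei is treated as also owning Lior Osei's interest in Ashford Pharma AG, giving 13% + 69% = 82%.
Chain via Vantage Manufacturing Inc. (R1): 99% × 27% = 26.73% of Highfield Logistics SA.
Chain via Quarry Mining NL (R1): 93% × 41% = 38.13% of Highfield Logistics SA.
Chain via Ashford Pharma AG (R1): 82% × 14% = 11.48% of Highfield Logistics SA.
Aggregating (R3): 26.73% + 38.13% + 11.48% = 76.34%.
76.34% exceeds the 25% threshold, so Ingrid is a related party to Highfield Logistics SA.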